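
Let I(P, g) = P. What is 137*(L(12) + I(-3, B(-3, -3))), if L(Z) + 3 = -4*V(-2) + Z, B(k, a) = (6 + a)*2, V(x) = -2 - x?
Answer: 822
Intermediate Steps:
B(k, a) = 12 + 2*a
L(Z) = -3 + Z (L(Z) = -3 + (-4*(-2 - 1*(-2)) + Z) = -3 + (-4*(-2 + 2) + Z) = -3 + (-4*0 + Z) = -3 + (0 + Z) = -3 + Z)
137*(L(12) + I(-3, B(-3, -3))) = 137*((-3 + 12) - 3) = 137*(9 - 3) = 137*6 = 822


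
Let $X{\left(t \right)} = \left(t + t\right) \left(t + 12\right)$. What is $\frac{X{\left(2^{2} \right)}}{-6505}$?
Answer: $- \frac{128}{6505} \approx -0.019677$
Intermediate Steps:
$X{\left(t \right)} = 2 t \left(12 + t\right)$
$\frac{X{\left(2^{2} \right)}}{-6505} = \frac{2 \cdot 2^{2} \left(12 + 2^{2}\right)}{-6505} = 2 \cdot 4 \left(12 + 4\right) \left(- \frac{1}{6505}\right) = 2 \cdot 4 \cdot 16 \left(- \frac{1}{6505}\right) = 128 \left(- \frac{1}{6505}\right) = - \frac{128}{6505}$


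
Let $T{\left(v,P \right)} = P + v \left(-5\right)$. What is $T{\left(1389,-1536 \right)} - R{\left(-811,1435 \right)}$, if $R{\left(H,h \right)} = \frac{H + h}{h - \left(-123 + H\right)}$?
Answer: $- \frac{20092113}{2369} \approx -8481.3$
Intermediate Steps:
$R{\left(H,h \right)} = \frac{H + h}{123 + h - H}$
$T{\left(v,P \right)} = P - 5 v$
$T{\left(1389,-1536 \right)} - R{\left(-811,1435 \right)} = \left(-1536 - 6945\right) - \frac{-811 + 1435}{123 + 1435 - -811} = \left(-1536 - 6945\right) - \frac{1}{123 + 1435 + 811} \cdot 624 = -8481 - \frac{1}{2369} \cdot 624 = -8481 - \frac{624}{2369} = - \frac{20092113}{2369}$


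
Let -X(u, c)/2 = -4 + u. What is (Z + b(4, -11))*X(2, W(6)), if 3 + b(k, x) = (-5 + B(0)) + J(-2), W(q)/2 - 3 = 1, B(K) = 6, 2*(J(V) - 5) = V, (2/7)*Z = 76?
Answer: 1072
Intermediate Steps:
Z = 266 (Z = (7/2)*76 = 266)
J(V) = 5 + V/2
W(q) = 8 (W(q) = 6 + 2*1 = 6 + 2 = 8)
b(k, x) = 2 (b(k, x) = -3 + ((-5 + 6) + (5 + (1/2)*(-2))) = -3 + (1 + (5 - 1)) = -3 + (1 + 4) = -3 + 5 = 2)
X(u, c) = 8 - 2*u (X(u, c) = -2*(-4 + u) = 8 - 2*u)
(Z + b(4, -11))*X(2, W(6)) = (266 + 2)*(8 - 2*2) = 268*(8 - 4) = 268*4 = 1072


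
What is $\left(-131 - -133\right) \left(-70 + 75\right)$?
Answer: $10$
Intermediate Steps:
$\left(-131 - -133\right) \left(-70 + 75\right) = \left(-131 + 133\right) 5 = 2 \cdot 5 = 10$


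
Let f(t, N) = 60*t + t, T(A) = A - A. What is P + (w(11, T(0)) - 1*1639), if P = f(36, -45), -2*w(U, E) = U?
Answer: 1103/2 ≈ 551.50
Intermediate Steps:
T(A) = 0
w(U, E) = -U/2
f(t, N) = 61*t
P = 2196 (P = 61*36 = 2196)
P + (w(11, T(0)) - 1*1639) = 2196 + (-1/2*11 - 1*1639) = 2196 + (-11/2 - 1639) = 2196 - 3289/2 = 1103/2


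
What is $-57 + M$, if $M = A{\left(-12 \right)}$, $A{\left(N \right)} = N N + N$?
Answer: $75$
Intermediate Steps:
$A{\left(N \right)} = N + N^{2}$ ($A{\left(N \right)} = N^{2} + N = N + N^{2}$)
$M = 132$ ($M = - 12 \left(1 - 12\right) = \left(-12\right) \left(-11\right) = 132$)
$-57 + M = -57 + 132 = 75$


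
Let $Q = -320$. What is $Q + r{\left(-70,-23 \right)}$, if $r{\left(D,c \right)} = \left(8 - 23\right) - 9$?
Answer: $-344$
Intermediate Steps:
$r{\left(D,c \right)} = -24$ ($r{\left(D,c \right)} = -15 - 9 = -24$)
$Q + r{\left(-70,-23 \right)} = -320 - 24 = -344$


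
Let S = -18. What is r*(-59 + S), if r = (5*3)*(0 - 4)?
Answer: 4620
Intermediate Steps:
r = -60 (r = 15*(-4) = -60)
r*(-59 + S) = -60*(-59 - 18) = -60*(-77) = 4620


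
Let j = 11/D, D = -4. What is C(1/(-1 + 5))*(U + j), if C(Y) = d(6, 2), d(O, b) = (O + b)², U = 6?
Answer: 208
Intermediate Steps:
C(Y) = 64 (C(Y) = (6 + 2)² = 8² = 64)
j = -11/4 (j = 11/(-4) = 11*(-¼) = -11/4 ≈ -2.7500)
C(1/(-1 + 5))*(U + j) = 64*(6 - 11/4) = 64*(13/4) = 208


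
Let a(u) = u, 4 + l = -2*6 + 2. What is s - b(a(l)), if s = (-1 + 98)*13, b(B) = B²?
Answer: 1065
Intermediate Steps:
l = -14 (l = -4 + (-2*6 + 2) = -4 + (-12 + 2) = -4 - 10 = -14)
s = 1261 (s = 97*13 = 1261)
s - b(a(l)) = 1261 - 1*(-14)² = 1261 - 1*196 = 1261 - 196 = 1065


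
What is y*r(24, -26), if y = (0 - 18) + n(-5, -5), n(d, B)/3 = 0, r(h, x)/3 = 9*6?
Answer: -2916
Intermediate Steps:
r(h, x) = 162 (r(h, x) = 3*(9*6) = 3*54 = 162)
n(d, B) = 0 (n(d, B) = 3*0 = 0)
y = -18 (y = (0 - 18) + 0 = -18 + 0 = -18)
y*r(24, -26) = -18*162 = -2916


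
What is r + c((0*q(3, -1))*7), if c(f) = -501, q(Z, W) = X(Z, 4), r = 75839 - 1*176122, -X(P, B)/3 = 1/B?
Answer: -100784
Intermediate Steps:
X(P, B) = -3/B
r = -100283 (r = 75839 - 176122 = -100283)
q(Z, W) = -3/4
r + c((0*q(3, -1))*7) = -100283 - 501 = -100784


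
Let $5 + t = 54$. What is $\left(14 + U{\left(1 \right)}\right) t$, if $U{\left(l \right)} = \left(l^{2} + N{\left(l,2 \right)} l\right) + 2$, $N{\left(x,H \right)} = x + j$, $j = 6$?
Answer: $1176$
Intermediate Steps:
$t = 49$ ($t = -5 + 54 = 49$)
$N{\left(x,H \right)} = 6 + x$ ($N{\left(x,H \right)} = x + 6 = 6 + x$)
$U{\left(l \right)} = 2 + l^{2} + l \left(6 + l\right)$ ($U{\left(l \right)} = \left(l^{2} + \left(6 + l\right) l\right) + 2 = \left(l^{2} + l \left(6 + l\right)\right) + 2 = 2 + l^{2} + l \left(6 + l\right)$)
$\left(14 + U{\left(1 \right)}\right) t = \left(14 + \left(2 + 1^{2} + 1 \left(6 + 1\right)\right)\right) 49 = \left(14 + \left(2 + 1 + 1 \cdot 7\right)\right) 49 = \left(14 + \left(2 + 1 + 7\right)\right) 49 = \left(14 + 10\right) 49 = 24 \cdot 49 = 1176$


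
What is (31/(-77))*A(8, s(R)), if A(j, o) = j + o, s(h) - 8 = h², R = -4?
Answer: -992/77 ≈ -12.883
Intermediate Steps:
s(h) = 8 + h²
(31/(-77))*A(8, s(R)) = (31/(-77))*(8 + (8 + (-4)²)) = (31*(-1/77))*(8 + (8 + 16)) = -31*(8 + 24)/77 = -31/77*32 = -992/77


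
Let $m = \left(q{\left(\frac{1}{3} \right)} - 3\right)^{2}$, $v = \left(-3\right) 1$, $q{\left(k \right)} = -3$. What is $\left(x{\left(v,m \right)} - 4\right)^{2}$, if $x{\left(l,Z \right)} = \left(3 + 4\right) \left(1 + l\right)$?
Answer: $324$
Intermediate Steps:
$v = -3$
$m = 36$ ($m = \left(-3 - 3\right)^{2} = \left(-6\right)^{2} = 36$)
$x{\left(l,Z \right)} = 7 + 7 l$ ($x{\left(l,Z \right)} = 7 \left(1 + l\right) = 7 + 7 l$)
$\left(x{\left(v,m \right)} - 4\right)^{2} = \left(\left(7 + 7 \left(-3\right)\right) - 4\right)^{2} = \left(\left(7 - 21\right) - 4\right)^{2} = \left(-14 - 4\right)^{2} = \left(-18\right)^{2} = 324$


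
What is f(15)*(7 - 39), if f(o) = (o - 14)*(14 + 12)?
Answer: -832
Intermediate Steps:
f(o) = -364 + 26*o (f(o) = (-14 + o)*26 = -364 + 26*o)
f(15)*(7 - 39) = (-364 + 26*15)*(7 - 39) = (-364 + 390)*(-32) = 26*(-32) = -832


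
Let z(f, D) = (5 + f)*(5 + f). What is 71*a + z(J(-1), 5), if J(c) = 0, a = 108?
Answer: 7693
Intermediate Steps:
z(f, D) = (5 + f)**2
71*a + z(J(-1), 5) = 71*108 + (5 + 0)**2 = 7668 + 5**2 = 7668 + 25 = 7693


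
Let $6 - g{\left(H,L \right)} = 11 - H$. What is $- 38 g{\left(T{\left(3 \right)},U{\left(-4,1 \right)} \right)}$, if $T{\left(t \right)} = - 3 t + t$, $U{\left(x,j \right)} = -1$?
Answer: $418$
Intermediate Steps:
$T{\left(t \right)} = - 2 t$
$g{\left(H,L \right)} = -5 + H$ ($g{\left(H,L \right)} = 6 - \left(11 - H\right) = 6 + \left(-11 + H\right) = -5 + H$)
$- 38 g{\left(T{\left(3 \right)},U{\left(-4,1 \right)} \right)} = - 38 \left(-5 - 6\right) = \left(-38\right) \left(-11\right) = 418$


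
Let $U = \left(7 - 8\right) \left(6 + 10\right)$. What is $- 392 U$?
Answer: $6272$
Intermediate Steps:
$U = -16$ ($U = \left(-1\right) 16 = -16$)
$- 392 U = \left(-392\right) \left(-16\right) = 6272$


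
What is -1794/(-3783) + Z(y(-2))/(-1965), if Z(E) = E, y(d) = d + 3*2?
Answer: 90002/190605 ≈ 0.47219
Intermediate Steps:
y(d) = 6 + d (y(d) = d + 6 = 6 + d)
-1794/(-3783) + Z(y(-2))/(-1965) = -1794/(-3783) + (6 - 2)/(-1965) = -1794*(-1/3783) + 4*(-1/1965) = 46/97 - 4/1965 = 90002/190605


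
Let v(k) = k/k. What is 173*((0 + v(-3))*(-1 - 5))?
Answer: -1038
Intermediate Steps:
v(k) = 1
173*((0 + v(-3))*(-1 - 5)) = 173*((0 + 1)*(-1 - 5)) = 173*(1*(-6)) = 173*(-6) = -1038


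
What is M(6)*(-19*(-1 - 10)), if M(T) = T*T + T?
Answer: 8778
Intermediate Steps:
M(T) = T + T² (M(T) = T² + T = T + T²)
M(6)*(-19*(-1 - 10)) = (6*(1 + 6))*(-19*(-1 - 10)) = (6*7)*(-19*(-11)) = 42*209 = 8778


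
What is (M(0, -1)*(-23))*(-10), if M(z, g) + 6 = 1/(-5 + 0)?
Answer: -1426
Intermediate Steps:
M(z, g) = -31/5 (M(z, g) = -6 + 1/(-5 + 0) = -6 + 1/(-5) = -6 - 1/5 = -31/5)
(M(0, -1)*(-23))*(-10) = -31/5*(-23)*(-10) = (713/5)*(-10) = -1426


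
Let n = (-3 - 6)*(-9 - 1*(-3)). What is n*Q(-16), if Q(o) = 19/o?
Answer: -513/8 ≈ -64.125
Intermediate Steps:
n = 54 (n = -9*(-9 + 3) = -9*(-6) = 54)
n*Q(-16) = 54*(19/(-16)) = 54*(19*(-1/16)) = 54*(-19/16) = -513/8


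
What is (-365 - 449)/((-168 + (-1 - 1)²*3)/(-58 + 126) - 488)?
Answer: 13838/8335 ≈ 1.6602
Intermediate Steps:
(-365 - 449)/((-168 + (-1 - 1)²*3)/(-58 + 126) - 488) = -814/((-168 + (-2)²*3)/68 - 488) = -814/((-168 + 4*3)*(1/68) - 488) = -814/((-168 + 12)*(1/68) - 488) = -814/(-156*1/68 - 488) = -814/(-39/17 - 488) = -814/(-8335/17) = -814*(-17/8335) = 13838/8335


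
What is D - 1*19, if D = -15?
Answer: -34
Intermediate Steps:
D - 1*19 = -15 - 1*19 = -15 - 19 = -34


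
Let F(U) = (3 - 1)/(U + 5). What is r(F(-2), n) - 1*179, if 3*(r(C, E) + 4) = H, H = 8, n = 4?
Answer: -541/3 ≈ -180.33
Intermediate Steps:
F(U) = 2/(5 + U)
r(C, E) = -4/3 (r(C, E) = -4 + (1/3)*8 = -4 + 8/3 = -4/3)
r(F(-2), n) - 1*179 = -4/3 - 1*179 = -4/3 - 179 = -541/3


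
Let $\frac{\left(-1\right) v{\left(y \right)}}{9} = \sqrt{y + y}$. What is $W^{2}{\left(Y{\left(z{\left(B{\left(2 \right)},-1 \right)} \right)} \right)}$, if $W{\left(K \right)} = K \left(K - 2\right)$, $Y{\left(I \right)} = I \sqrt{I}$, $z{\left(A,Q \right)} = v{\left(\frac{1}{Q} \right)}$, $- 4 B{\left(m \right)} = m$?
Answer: $1458 i \sqrt{2} \left(2 - 27 \cdot 2^{\frac{3}{4}} \left(- i\right)^{\frac{3}{2}}\right)^{2} \approx -4.5164 \cdot 10^{6} + 2.7307 \cdot 10^{5} i$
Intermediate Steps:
$v{\left(y \right)} = - 9 \sqrt{2} \sqrt{y}$ ($v{\left(y \right)} = - 9 \sqrt{y + y} = - 9 \sqrt{2 y} = - 9 \sqrt{2} \sqrt{y}$)
$B{\left(m \right)} = - \frac{m}{4}$
$z{\left(A,Q \right)} = - 9 \sqrt{2} \sqrt{\frac{1}{Q}}$
$Y{\left(I \right)} = I^{\frac{3}{2}}$
$W{\left(K \right)} = K \left(-2 + K\right)$
$W^{2}{\left(Y{\left(z{\left(B{\left(2 \right)},-1 \right)} \right)} \right)} = \left(\left(- 9 \sqrt{2} \sqrt{\frac{1}{-1}}\right)^{\frac{3}{2}} \left(-2 + \left(- 9 \sqrt{2} \sqrt{\frac{1}{-1}}\right)^{\frac{3}{2}}\right)\right)^{2} = \left(\left(- 9 \sqrt{2} \sqrt{-1}\right)^{\frac{3}{2}} \left(-2 + \left(- 9 \sqrt{2} \sqrt{-1}\right)^{\frac{3}{2}}\right)\right)^{2} = \left(\left(- 9 \sqrt{2} i\right)^{\frac{3}{2}} \left(-2 + \left(- 9 \sqrt{2} i\right)^{\frac{3}{2}}\right)\right)^{2} = \left(\left(- 9 i \sqrt{2}\right)^{\frac{3}{2}} \left(-2 + \left(- 9 i \sqrt{2}\right)^{\frac{3}{2}}\right)\right)^{2} = \left(27 \cdot 2^{\frac{3}{4}} \left(- i\right)^{\frac{3}{2}} \left(-2 + 27 \cdot 2^{\frac{3}{4}} \left(- i\right)^{\frac{3}{2}}\right)\right)^{2} = 1458 i \sqrt{2} \left(-2 + 27 \cdot 2^{\frac{3}{4}} \left(- i\right)^{\frac{3}{2}}\right)^{2}$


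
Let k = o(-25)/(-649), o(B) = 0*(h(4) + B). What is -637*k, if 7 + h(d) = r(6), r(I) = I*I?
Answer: 0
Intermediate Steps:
r(I) = I²
h(d) = 29 (h(d) = -7 + 6² = -7 + 36 = 29)
o(B) = 0 (o(B) = 0*(29 + B) = 0)
k = 0 (k = 0/(-649) = 0*(-1/649) = 0)
-637*k = -637*0 = 0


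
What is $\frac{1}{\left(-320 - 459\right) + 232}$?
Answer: $- \frac{1}{547} \approx -0.0018282$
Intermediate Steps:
$\frac{1}{\left(-320 - 459\right) + 232} = \frac{1}{-779 + 232} = \frac{1}{-547} = - \frac{1}{547}$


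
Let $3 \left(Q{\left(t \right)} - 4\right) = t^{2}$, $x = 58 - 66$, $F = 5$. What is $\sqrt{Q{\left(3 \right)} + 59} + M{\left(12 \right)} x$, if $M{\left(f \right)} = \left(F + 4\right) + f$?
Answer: $-168 + \sqrt{66} \approx -159.88$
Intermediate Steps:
$M{\left(f \right)} = 9 + f$ ($M{\left(f \right)} = \left(5 + 4\right) + f = 9 + f$)
$x = -8$ ($x = 58 - 66 = -8$)
$Q{\left(t \right)} = 4 + \frac{t^{2}}{3}$
$\sqrt{Q{\left(3 \right)} + 59} + M{\left(12 \right)} x = \sqrt{\left(4 + \frac{3^{2}}{3}\right) + 59} + \left(9 + 12\right) \left(-8\right) = \sqrt{\left(4 + \frac{1}{3} \cdot 9\right) + 59} + 21 \left(-8\right) = \sqrt{\left(4 + 3\right) + 59} - 168 = \sqrt{7 + 59} - 168 = \sqrt{66} - 168 = -168 + \sqrt{66}$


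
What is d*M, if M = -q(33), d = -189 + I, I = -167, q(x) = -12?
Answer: -4272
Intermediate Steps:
d = -356 (d = -189 - 167 = -356)
M = 12 (M = -1*(-12) = 12)
d*M = -356*12 = -4272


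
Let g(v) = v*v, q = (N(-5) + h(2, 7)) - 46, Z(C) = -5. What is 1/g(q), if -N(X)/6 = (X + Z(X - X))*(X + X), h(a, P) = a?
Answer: 1/414736 ≈ 2.4112e-6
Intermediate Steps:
N(X) = -12*X*(-5 + X) (N(X) = -6*(X - 5)*(X + X) = -6*(-5 + X)*2*X = -12*X*(-5 + X))
q = -644 (q = (12*(-5)*(5 - 1*(-5)) + 2) - 46 = (12*(-5)*(5 + 5) + 2) - 46 = (12*(-5)*10 + 2) - 46 = (-600 + 2) - 46 = -598 - 46 = -644)
g(v) = v**2
1/g(q) = 1/((-644)**2) = 1/414736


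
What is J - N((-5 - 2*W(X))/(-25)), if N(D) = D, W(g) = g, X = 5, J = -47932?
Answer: -239663/5 ≈ -47933.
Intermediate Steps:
J - N((-5 - 2*W(X))/(-25)) = -47932 - (-5 - 2*5)/(-25) = -47932 - (-5 - 10)*(-1)/25 = -47932 - (-15)*(-1)/25 = -47932 - 1*⅗ = -47932 - ⅗ = -239663/5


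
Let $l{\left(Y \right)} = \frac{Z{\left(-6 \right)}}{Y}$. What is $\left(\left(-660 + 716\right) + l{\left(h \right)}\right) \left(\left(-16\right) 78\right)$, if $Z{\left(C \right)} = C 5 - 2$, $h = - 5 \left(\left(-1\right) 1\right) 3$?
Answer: $- \frac{336128}{5} \approx -67226.0$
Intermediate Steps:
$h = 15$ ($h = \left(-5\right) \left(-1\right) 3 = 5 \cdot 3 = 15$)
$Z{\left(C \right)} = -2 + 5 C$ ($Z{\left(C \right)} = 5 C - 2 = -2 + 5 C$)
$l{\left(Y \right)} = - \frac{32}{Y}$ ($l{\left(Y \right)} = \frac{-2 + 5 \left(-6\right)}{Y} = \frac{-2 - 30}{Y} = - \frac{32}{Y}$)
$\left(\left(-660 + 716\right) + l{\left(h \right)}\right) \left(\left(-16\right) 78\right) = \left(\left(-660 + 716\right) - \frac{32}{15}\right) \left(\left(-16\right) 78\right) = \left(56 - \frac{32}{15}\right) \left(-1248\right) = \frac{808}{15} \left(-1248\right) = - \frac{336128}{5}$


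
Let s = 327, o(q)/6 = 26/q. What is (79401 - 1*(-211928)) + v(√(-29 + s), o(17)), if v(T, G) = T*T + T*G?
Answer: 291627 + 156*√298/17 ≈ 2.9179e+5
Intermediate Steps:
o(q) = 156/q (o(q) = 6*(26/q) = 156/q)
v(T, G) = T² + G*T
(79401 - 1*(-211928)) + v(√(-29 + s), o(17)) = (79401 - 1*(-211928)) + √(-29 + 327)*(156/17 + √(-29 + 327)) = (79401 + 211928) + √298*(156*(1/17) + √298) = 291329 + √298*(156/17 + √298)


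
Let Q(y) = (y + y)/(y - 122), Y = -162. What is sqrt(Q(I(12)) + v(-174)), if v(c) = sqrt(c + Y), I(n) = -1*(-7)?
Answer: sqrt(-1610 + 52900*I*sqrt(21))/115 ≈ 3.0174 + 3.0375*I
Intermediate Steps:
I(n) = 7
Q(y) = 2*y/(-122 + y) (Q(y) = (2*y)/(-122 + y) = 2*y/(-122 + y))
v(c) = sqrt(-162 + c) (v(c) = sqrt(c - 162) = sqrt(-162 + c))
sqrt(Q(I(12)) + v(-174)) = sqrt(2*7/(-122 + 7) + sqrt(-162 - 174)) = sqrt(2*7/(-115) + sqrt(-336)) = sqrt(2*7*(-1/115) + 4*I*sqrt(21)) = sqrt(-14/115 + 4*I*sqrt(21))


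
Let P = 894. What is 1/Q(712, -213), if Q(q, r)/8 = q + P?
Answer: 1/12848 ≈ 7.7833e-5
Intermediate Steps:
Q(q, r) = 7152 + 8*q (Q(q, r) = 8*(q + 894) = 8*(894 + q) = 7152 + 8*q)
1/Q(712, -213) = 1/(7152 + 8*712) = 1/(7152 + 5696) = 1/12848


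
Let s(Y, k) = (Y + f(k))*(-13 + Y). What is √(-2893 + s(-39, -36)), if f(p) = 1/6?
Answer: I*√7863/3 ≈ 29.558*I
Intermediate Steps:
f(p) = ⅙
s(Y, k) = (-13 + Y)*(⅙ + Y) (s(Y, k) = (Y + ⅙)*(-13 + Y) = (⅙ + Y)*(-13 + Y) = (-13 + Y)*(⅙ + Y))
√(-2893 + s(-39, -36)) = √(-2893 + (-13/6 + (-39)² - 77/6*(-39))) = √(-2893 + (-13/6 + 1521 + 1001/2)) = √(-2893 + 6058/3) = √(-2621/3) = I*√7863/3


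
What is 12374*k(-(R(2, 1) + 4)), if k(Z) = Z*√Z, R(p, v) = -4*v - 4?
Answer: 98992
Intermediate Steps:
R(p, v) = -4 - 4*v
k(Z) = Z^(3/2)
12374*k(-(R(2, 1) + 4)) = 12374*(-((-4 - 4*1) + 4))^(3/2) = 12374*(-((-4 - 4) + 4))^(3/2) = 12374*(-(-8 + 4))^(3/2) = 12374*(-1*(-4))^(3/2) = 12374*4^(3/2) = 12374*8 = 98992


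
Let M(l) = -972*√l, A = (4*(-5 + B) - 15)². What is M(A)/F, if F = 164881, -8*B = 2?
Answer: -34992/164881 ≈ -0.21223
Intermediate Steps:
B = -¼ (B = -⅛*2 = -¼ ≈ -0.25000)
A = 1296 (A = (4*(-5 - ¼) - 15)² = (4*(-21/4) - 15)² = (-21 - 15)² = (-36)² = 1296)
M(A)/F = -972*√1296/164881 = -972*36*(1/164881) = -34992*1/164881 = -34992/164881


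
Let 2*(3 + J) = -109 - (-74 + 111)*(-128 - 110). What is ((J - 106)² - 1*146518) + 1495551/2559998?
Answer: 91273364003733/5119996 ≈ 1.7827e+7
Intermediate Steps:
J = 8691/2 (J = -3 + (-109 - (-74 + 111)*(-128 - 110))/2 = -3 + (-109 - 37*(-238))/2 = -3 + (-109 - 1*(-8806))/2 = -3 + (-109 + 8806)/2 = -3 + (½)*8697 = -3 + 8697/2 = 8691/2 ≈ 4345.5)
((J - 106)² - 1*146518) + 1495551/2559998 = ((8691/2 - 106)² - 1*146518) + 1495551/2559998 = ((8479/2)² - 146518) + 1495551*(1/2559998) = (71893441/4 - 146518) + 1495551/2559998 = 71307369/4 + 1495551/2559998 = 91273364003733/5119996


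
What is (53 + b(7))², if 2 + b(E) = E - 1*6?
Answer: 2704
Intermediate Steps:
b(E) = -8 + E (b(E) = -2 + (E - 1*6) = -2 + (E - 6) = -2 + (-6 + E) = -8 + E)
(53 + b(7))² = (53 + (-8 + 7))² = (53 - 1)² = 52² = 2704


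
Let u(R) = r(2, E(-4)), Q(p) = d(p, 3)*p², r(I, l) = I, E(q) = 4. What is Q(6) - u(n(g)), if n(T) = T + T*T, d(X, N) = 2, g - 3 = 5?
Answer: 70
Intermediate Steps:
g = 8 (g = 3 + 5 = 8)
n(T) = T + T²
Q(p) = 2*p²
u(R) = 2
Q(6) - u(n(g)) = 2*6² - 1*2 = 2*36 - 2 = 72 - 2 = 70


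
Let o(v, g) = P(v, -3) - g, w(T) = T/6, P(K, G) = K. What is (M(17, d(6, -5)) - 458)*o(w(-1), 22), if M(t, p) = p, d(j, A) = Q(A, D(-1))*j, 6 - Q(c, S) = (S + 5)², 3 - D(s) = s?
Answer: 60382/3 ≈ 20127.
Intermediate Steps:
D(s) = 3 - s
Q(c, S) = 6 - (5 + S)² (Q(c, S) = 6 - (S + 5)² = 6 - (5 + S)²)
w(T) = T/6 (w(T) = T*(⅙) = T/6)
d(j, A) = -75*j (d(j, A) = (6 - (5 + (3 - 1*(-1)))²)*j = (6 - (5 + (3 + 1))²)*j = (6 - (5 + 4)²)*j = (6 - 1*9²)*j = (6 - 1*81)*j = (6 - 81)*j = -75*j)
o(v, g) = v - g
(M(17, d(6, -5)) - 458)*o(w(-1), 22) = (-75*6 - 458)*((⅙)*(-1) - 1*22) = (-450 - 458)*(-⅙ - 22) = -908*(-133/6) = 60382/3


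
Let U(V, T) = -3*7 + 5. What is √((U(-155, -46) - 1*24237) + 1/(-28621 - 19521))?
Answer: 11*I*√464545603154/48142 ≈ 155.73*I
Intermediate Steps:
U(V, T) = -16 (U(V, T) = -21 + 5 = -16)
√((U(-155, -46) - 1*24237) + 1/(-28621 - 19521)) = √((-16 - 1*24237) + 1/(-28621 - 19521)) = √((-16 - 24237) + 1/(-48142)) = √(-24253 - 1/48142) = √(-1167587927/48142) = 11*I*√464545603154/48142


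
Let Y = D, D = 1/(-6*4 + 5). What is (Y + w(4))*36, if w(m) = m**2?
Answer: 10908/19 ≈ 574.11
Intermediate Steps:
D = -1/19 (D = 1/(-24 + 5) = 1/(-19) = -1/19 ≈ -0.052632)
Y = -1/19 ≈ -0.052632
(Y + w(4))*36 = (-1/19 + 4**2)*36 = (-1/19 + 16)*36 = (303/19)*36 = 10908/19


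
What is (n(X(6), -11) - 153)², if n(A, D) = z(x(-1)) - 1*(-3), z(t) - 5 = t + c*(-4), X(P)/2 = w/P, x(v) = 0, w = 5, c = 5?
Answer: 27225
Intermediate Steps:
X(P) = 10/P (X(P) = 2*(5/P) = 10/P)
z(t) = -15 + t (z(t) = 5 + (t + 5*(-4)) = 5 + (t - 20) = 5 + (-20 + t) = -15 + t)
n(A, D) = -12 (n(A, D) = (-15 + 0) - 1*(-3) = -15 + 3 = -12)
(n(X(6), -11) - 153)² = (-12 - 153)² = (-165)² = 27225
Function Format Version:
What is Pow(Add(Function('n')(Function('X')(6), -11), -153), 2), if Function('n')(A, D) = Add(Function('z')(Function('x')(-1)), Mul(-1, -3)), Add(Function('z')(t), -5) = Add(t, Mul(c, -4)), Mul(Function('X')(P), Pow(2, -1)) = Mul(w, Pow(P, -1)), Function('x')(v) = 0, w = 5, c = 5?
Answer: 27225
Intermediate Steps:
Function('X')(P) = Mul(10, Pow(P, -1)) (Function('X')(P) = Mul(2, Mul(5, Pow(P, -1))) = Mul(10, Pow(P, -1)))
Function('z')(t) = Add(-15, t) (Function('z')(t) = Add(5, Add(t, Mul(5, -4))) = Add(5, Add(t, -20)) = Add(5, Add(-20, t)) = Add(-15, t))
Function('n')(A, D) = -12 (Function('n')(A, D) = Add(Add(-15, 0), Mul(-1, -3)) = Add(-15, 3) = -12)
Pow(Add(Function('n')(Function('X')(6), -11), -153), 2) = Pow(Add(-12, -153), 2) = Pow(-165, 2) = 27225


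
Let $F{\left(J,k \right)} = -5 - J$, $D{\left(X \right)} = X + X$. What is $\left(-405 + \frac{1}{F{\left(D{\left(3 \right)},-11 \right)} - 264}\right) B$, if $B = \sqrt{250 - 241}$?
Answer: $- \frac{334128}{275} \approx -1215.0$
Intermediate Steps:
$D{\left(X \right)} = 2 X$
$B = 3$ ($B = \sqrt{9} = 3$)
$\left(-405 + \frac{1}{F{\left(D{\left(3 \right)},-11 \right)} - 264}\right) B = \left(-405 + \frac{1}{\left(-5 - 2 \cdot 3\right) - 264}\right) 3 = \left(-405 + \frac{1}{\left(-5 - 6\right) - 264}\right) 3 = \left(-405 + \frac{1}{-11 - 264}\right) 3 = \left(-405 + \frac{1}{-275}\right) 3 = \left(-405 - \frac{1}{275}\right) 3 = \left(- \frac{111376}{275}\right) 3 = - \frac{334128}{275}$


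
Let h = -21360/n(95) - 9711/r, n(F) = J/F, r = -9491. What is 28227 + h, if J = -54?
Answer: 5621065712/85419 ≈ 65806.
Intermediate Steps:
n(F) = -54/F
h = 3209943599/85419 (h = -21360/((-54/95)) - 9711/(-9491) = -21360/((-54*1/95)) - 9711*(-1/9491) = -21360/(-54/95) + 9711/9491 = -21360*(-95/54) + 9711/9491 = 338200/9 + 9711/9491 = 3209943599/85419 ≈ 37579.)
28227 + h = 28227 + 3209943599/85419 = 5621065712/85419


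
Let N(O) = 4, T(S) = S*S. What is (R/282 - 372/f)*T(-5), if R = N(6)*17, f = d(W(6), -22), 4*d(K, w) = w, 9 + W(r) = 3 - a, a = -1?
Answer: 2631950/1551 ≈ 1696.9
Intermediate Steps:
T(S) = S²
W(r) = -5 (W(r) = -9 + (3 - 1*(-1)) = -9 + (3 + 1) = -9 + 4 = -5)
d(K, w) = w/4
f = -11/2 (f = (¼)*(-22) = -11/2 ≈ -5.5000)
R = 68 (R = 4*17 = 68)
(R/282 - 372/f)*T(-5) = (68/282 - 372/(-11/2))*(-5)² = (68*(1/282) - 372*(-2/11))*25 = (34/141 + 744/11)*25 = (105278/1551)*25 = 2631950/1551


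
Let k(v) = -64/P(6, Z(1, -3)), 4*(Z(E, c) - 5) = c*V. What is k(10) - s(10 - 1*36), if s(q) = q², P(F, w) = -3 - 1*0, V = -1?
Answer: -1964/3 ≈ -654.67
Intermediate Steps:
Z(E, c) = 5 - c/4 (Z(E, c) = 5 + (c*(-1))/4 = 5 + (-c)/4 = 5 - c/4)
P(F, w) = -3 (P(F, w) = -3 + 0 = -3)
k(v) = 64/3 (k(v) = -64/(-3) = -64*(-⅓) = 64/3)
k(10) - s(10 - 1*36) = 64/3 - (10 - 1*36)² = 64/3 - (10 - 36)² = 64/3 - 1*(-26)² = 64/3 - 1*676 = 64/3 - 676 = -1964/3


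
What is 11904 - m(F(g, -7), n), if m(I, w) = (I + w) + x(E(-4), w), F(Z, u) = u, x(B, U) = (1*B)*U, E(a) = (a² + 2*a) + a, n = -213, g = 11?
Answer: 12976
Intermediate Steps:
E(a) = a² + 3*a
x(B, U) = B*U
m(I, w) = I + 5*w (m(I, w) = (I + w) + (-4*(3 - 4))*w = (I + w) + (-4*(-1))*w = (I + w) + 4*w = I + 5*w)
11904 - m(F(g, -7), n) = 11904 - (-7 + 5*(-213)) = 11904 - (-7 - 1065) = 11904 - 1*(-1072) = 11904 + 1072 = 12976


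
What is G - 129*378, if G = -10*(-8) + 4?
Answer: -48678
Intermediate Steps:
G = 84 (G = 80 + 4 = 84)
G - 129*378 = 84 - 129*378 = 84 - 48762 = -48678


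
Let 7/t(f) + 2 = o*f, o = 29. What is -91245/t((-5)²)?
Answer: -9424305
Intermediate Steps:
t(f) = 7/(-2 + 29*f)
-91245/t((-5)²) = -91245/(7/(-2 + 29*(-5)²)) = -91245/(7/(-2 + 29*25)) = -91245/(7/(-2 + 725)) = -91245/(7/723) = -91245/(7*(1/723)) = -91245/7/723 = -91245*723/7 = -9424305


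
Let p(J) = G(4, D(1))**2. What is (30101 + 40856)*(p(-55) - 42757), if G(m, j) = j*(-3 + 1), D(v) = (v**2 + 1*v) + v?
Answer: -3031353997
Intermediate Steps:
D(v) = v**2 + 2*v (D(v) = (v**2 + v) + v = (v + v**2) + v = v**2 + 2*v)
G(m, j) = -2*j (G(m, j) = j*(-2) = -2*j)
p(J) = 36 (p(J) = (-2*(2 + 1))**2 = (-2*3)**2 = (-6)**2 = 36)
(30101 + 40856)*(p(-55) - 42757) = (30101 + 40856)*(36 - 42757) = 70957*(-42721) = -3031353997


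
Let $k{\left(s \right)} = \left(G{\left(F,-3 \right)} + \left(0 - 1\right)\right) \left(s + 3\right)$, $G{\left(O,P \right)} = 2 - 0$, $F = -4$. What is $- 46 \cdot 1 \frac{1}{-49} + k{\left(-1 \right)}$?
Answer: $\frac{144}{49} \approx 2.9388$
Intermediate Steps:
$G{\left(O,P \right)} = 2$ ($G{\left(O,P \right)} = 2 + 0 = 2$)
$k{\left(s \right)} = 3 + s$ ($k{\left(s \right)} = \left(2 + \left(0 - 1\right)\right) \left(s + 3\right) = \left(2 - 1\right) \left(3 + s\right) = 1 \left(3 + s\right) = 3 + s$)
$- 46 \cdot 1 \frac{1}{-49} + k{\left(-1 \right)} = - 46 \cdot 1 \frac{1}{-49} + \left(3 - 1\right) = - 46 \cdot 1 \left(- \frac{1}{49}\right) + 2 = \left(-46\right) \left(- \frac{1}{49}\right) + 2 = \frac{46}{49} + 2 = \frac{144}{49}$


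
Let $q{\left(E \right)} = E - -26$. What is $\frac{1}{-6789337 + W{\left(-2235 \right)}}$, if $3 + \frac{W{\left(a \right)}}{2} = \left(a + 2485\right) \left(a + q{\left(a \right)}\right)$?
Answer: $- \frac{1}{9011343} \approx -1.1097 \cdot 10^{-7}$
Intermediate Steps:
$q{\left(E \right)} = 26 + E$ ($q{\left(E \right)} = E + 26 = 26 + E$)
$W{\left(a \right)} = -6 + 2 \left(26 + 2 a\right) \left(2485 + a\right)$ ($W{\left(a \right)} = -6 + 2 \left(a + 2485\right) \left(a + \left(26 + a\right)\right) = -6 + 2 \left(2485 + a\right) \left(26 + 2 a\right) = -6 + 2 \left(26 + 2 a\right) \left(2485 + a\right)$)
$\frac{1}{-6789337 + W{\left(-2235 \right)}} = \frac{1}{-6789337 + \left(129214 + 4 \left(-2235\right)^{2} + 9992 \left(-2235\right)\right)} = \frac{1}{-6789337 + \left(129214 + 4 \cdot 4995225 - 22332120\right)} = \frac{1}{-6789337 + \left(129214 + 19980900 - 22332120\right)} = \frac{1}{-6789337 - 2222006} = \frac{1}{-9011343} = - \frac{1}{9011343}$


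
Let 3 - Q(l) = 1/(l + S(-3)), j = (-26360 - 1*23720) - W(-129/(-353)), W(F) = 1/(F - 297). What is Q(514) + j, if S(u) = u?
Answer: -2679511627393/53507832 ≈ -50077.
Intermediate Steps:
W(F) = 1/(-297 + F)
j = -5243976607/104712 (j = (-26360 - 1*23720) - 1/(-297 - 129/(-353)) = (-26360 - 23720) - 1/(-297 - 129*(-1/353)) = -50080 - 1/(-297 + 129/353) = -50080 - 1/(-104712/353) = -50080 - 1*(-353/104712) = -50080 + 353/104712 = -5243976607/104712 ≈ -50080.)
Q(l) = 3 - 1/(-3 + l) (Q(l) = 3 - 1/(l - 3) = 3 - 1/(-3 + l))
Q(514) + j = (-10 + 3*514)/(-3 + 514) - 5243976607/104712 = (-10 + 1542)/511 - 5243976607/104712 = (1/511)*1532 - 5243976607/104712 = 1532/511 - 5243976607/104712 = -2679511627393/53507832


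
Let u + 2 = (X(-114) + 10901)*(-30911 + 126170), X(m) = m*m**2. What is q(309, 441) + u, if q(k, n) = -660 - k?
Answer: -140091982508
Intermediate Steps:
X(m) = m**3
u = -140091981539 (u = -2 + ((-114)**3 + 10901)*(-30911 + 126170) = -2 + (-1481544 + 10901)*95259 = -2 - 1470643*95259 = -2 - 140091981537 = -140091981539)
q(309, 441) + u = (-660 - 1*309) - 140091981539 = (-660 - 309) - 140091981539 = -969 - 140091981539 = -140091982508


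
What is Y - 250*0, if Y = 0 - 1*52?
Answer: -52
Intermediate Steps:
Y = -52 (Y = 0 - 52 = -52)
Y - 250*0 = -52 - 250*0 = -52 - 25*0 = -52 + 0 = -52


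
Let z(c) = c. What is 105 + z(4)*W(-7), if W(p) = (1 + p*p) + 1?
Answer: 309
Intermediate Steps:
W(p) = 2 + p² (W(p) = (1 + p²) + 1 = 2 + p²)
105 + z(4)*W(-7) = 105 + 4*(2 + (-7)²) = 105 + 4*(2 + 49) = 105 + 4*51 = 105 + 204 = 309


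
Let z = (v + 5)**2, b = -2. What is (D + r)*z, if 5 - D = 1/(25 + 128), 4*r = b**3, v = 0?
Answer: 11450/153 ≈ 74.837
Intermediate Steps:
r = -2 (r = (1/4)*(-2)**3 = (1/4)*(-8) = -2)
z = 25 (z = (0 + 5)**2 = 5**2 = 25)
D = 764/153 (D = 5 - 1/(25 + 128) = 5 - 1/153 = 764/153 ≈ 4.9935)
(D + r)*z = (764/153 - 2)*25 = (458/153)*25 = 11450/153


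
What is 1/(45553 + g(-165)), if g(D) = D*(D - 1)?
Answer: 1/72943 ≈ 1.3709e-5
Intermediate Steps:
g(D) = D*(-1 + D)
1/(45553 + g(-165)) = 1/(45553 - 165*(-1 - 165)) = 1/(45553 - 165*(-166)) = 1/(45553 + 27390) = 1/72943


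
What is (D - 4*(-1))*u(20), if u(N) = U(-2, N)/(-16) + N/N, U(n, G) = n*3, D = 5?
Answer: 99/8 ≈ 12.375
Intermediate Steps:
U(n, G) = 3*n
u(N) = 11/8 (u(N) = (3*(-2))/(-16) + N/N = -6*(-1/16) + 1 = 3/8 + 1 = 11/8)
(D - 4*(-1))*u(20) = (5 - 4*(-1))*(11/8) = (5 + 4)*(11/8) = 9*(11/8) = 99/8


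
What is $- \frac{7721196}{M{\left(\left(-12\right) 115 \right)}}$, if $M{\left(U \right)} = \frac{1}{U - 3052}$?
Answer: $34220340672$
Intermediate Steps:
$M{\left(U \right)} = \frac{1}{-3052 + U}$
$- \frac{7721196}{M{\left(\left(-12\right) 115 \right)}} = - \frac{7721196}{\frac{1}{-3052 - 1380}} = - \frac{7721196}{\frac{1}{-4432}} = - \frac{7721196}{- \frac{1}{4432}} = \left(-7721196\right) \left(-4432\right) = 34220340672$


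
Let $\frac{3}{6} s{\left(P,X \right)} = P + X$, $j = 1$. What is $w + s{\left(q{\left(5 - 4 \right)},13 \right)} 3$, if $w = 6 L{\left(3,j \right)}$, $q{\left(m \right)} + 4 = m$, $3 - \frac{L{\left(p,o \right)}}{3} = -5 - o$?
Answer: $222$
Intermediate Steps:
$L{\left(p,o \right)} = 24 + 3 o$ ($L{\left(p,o \right)} = 9 - 3 \left(-5 - o\right) = 9 + \left(15 + 3 o\right) = 24 + 3 o$)
$q{\left(m \right)} = -4 + m$
$s{\left(P,X \right)} = 2 P + 2 X$ ($s{\left(P,X \right)} = 2 \left(P + X\right) = 2 P + 2 X$)
$w = 162$ ($w = 6 \left(24 + 3 \cdot 1\right) = 6 \left(24 + 3\right) = 6 \cdot 27 = 162$)
$w + s{\left(q{\left(5 - 4 \right)},13 \right)} 3 = 162 + \left(2 \left(-4 + \left(5 - 4\right)\right) + 2 \cdot 13\right) 3 = 162 + \left(2 \left(-4 + \left(5 - 4\right)\right) + 26\right) 3 = 162 + \left(2 \left(-4 + 1\right) + 26\right) 3 = 162 + \left(2 \left(-3\right) + 26\right) 3 = 162 + \left(-6 + 26\right) 3 = 162 + 20 \cdot 3 = 162 + 60 = 222$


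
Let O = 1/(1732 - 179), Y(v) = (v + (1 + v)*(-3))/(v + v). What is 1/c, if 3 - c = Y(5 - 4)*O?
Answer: 3106/9323 ≈ 0.33315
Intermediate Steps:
Y(v) = (-3 - 2*v)/(2*v) (Y(v) = (v + (-3 - 3*v))/((2*v)) = (-3 - 2*v)*(1/(2*v)) = (-3 - 2*v)/(2*v))
O = 1/1553 ≈ 0.00064391
c = 9323/3106 (c = 3 - (-3/2 - (5 - 4))/(5 - 4)/1553 = 3 - (-3/2 - 1*1)/1/1553 = 3 - 1*(-3/2 - 1)/1553 = 3 - 1*(-5/2)/1553 = 3 - (-5)/(2*1553) = 3 - 1*(-5/3106) = 3 + 5/3106 = 9323/3106 ≈ 3.0016)
1/c = 1/(9323/3106) = 3106/9323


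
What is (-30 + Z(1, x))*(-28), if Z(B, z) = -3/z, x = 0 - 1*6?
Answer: 826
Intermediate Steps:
x = -6 (x = 0 - 6 = -6)
(-30 + Z(1, x))*(-28) = (-30 - 3/(-6))*(-28) = (-30 - 3*(-⅙))*(-28) = (-30 + ½)*(-28) = -59/2*(-28) = 826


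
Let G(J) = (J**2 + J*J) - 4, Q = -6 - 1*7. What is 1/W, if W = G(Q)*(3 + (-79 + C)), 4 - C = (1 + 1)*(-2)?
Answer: -1/22712 ≈ -4.4030e-5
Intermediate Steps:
Q = -13 (Q = -6 - 7 = -13)
G(J) = -4 + 2*J**2 (G(J) = (J**2 + J**2) - 4 = 2*J**2 - 4 = -4 + 2*J**2)
C = 8 (C = 4 - (1 + 1)*(-2) = 4 - 2*(-2) = 4 - 1*(-4) = 4 + 4 = 8)
W = -22712 (W = (-4 + 2*(-13)**2)*(3 + (-79 + 8)) = (-4 + 2*169)*(3 - 71) = (-4 + 338)*(-68) = 334*(-68) = -22712)
1/W = 1/(-22712) = -1/22712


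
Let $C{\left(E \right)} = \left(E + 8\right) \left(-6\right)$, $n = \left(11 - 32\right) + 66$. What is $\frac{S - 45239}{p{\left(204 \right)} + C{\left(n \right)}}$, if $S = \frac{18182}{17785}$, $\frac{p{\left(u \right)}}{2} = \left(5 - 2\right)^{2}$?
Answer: $\frac{268185811}{1778500} \approx 150.79$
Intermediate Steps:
$n = 45$ ($n = -21 + 66 = 45$)
$p{\left(u \right)} = 18$ ($p{\left(u \right)} = 2 \left(5 - 2\right)^{2} = 2 \cdot 3^{2} = 2 \cdot 9 = 18$)
$C{\left(E \right)} = -48 - 6 E$ ($C{\left(E \right)} = \left(8 + E\right) \left(-6\right) = -48 - 6 E$)
$S = \frac{18182}{17785}$ ($S = 18182 \cdot \frac{1}{17785} = \frac{18182}{17785} \approx 1.0223$)
$\frac{S - 45239}{p{\left(204 \right)} + C{\left(n \right)}} = \frac{\frac{18182}{17785} - 45239}{18 - 318} = - \frac{804557433}{17785 \left(18 - 318\right)} = - \frac{804557433}{17785 \left(-300\right)} = \left(- \frac{804557433}{17785}\right) \left(- \frac{1}{300}\right) = \frac{268185811}{1778500}$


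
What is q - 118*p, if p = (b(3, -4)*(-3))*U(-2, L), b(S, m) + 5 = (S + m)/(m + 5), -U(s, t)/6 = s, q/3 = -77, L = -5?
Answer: -25719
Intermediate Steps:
q = -231 (q = 3*(-77) = -231)
U(s, t) = -6*s
b(S, m) = -5 + (S + m)/(5 + m) (b(S, m) = -5 + (S + m)/(m + 5) = -5 + (S + m)/(5 + m))
p = 216 (p = (((-25 + 3 - 4*(-4))/(5 - 4))*(-3))*(-6*(-2)) = (((-25 + 3 + 16)/1)*(-3))*12 = ((1*(-6))*(-3))*12 = -6*(-3)*12 = 18*12 = 216)
q - 118*p = -231 - 118*216 = -231 - 25488 = -25719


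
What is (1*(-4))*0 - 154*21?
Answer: -3234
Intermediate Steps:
(1*(-4))*0 - 154*21 = -4*0 - 3234 = 0 - 3234 = -3234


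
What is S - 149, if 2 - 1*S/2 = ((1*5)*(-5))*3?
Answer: 5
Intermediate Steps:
S = 154 (S = 4 - 2*(1*5)*(-5)*3 = 4 - 2*5*(-5)*3 = 4 - (-50)*3 = 4 - 2*(-75) = 4 + 150 = 154)
S - 149 = 154 - 149 = 5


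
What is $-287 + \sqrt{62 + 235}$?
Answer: $-287 + 3 \sqrt{33} \approx -269.77$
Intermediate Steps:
$-287 + \sqrt{62 + 235} = -287 + \sqrt{297} = -287 + 3 \sqrt{33}$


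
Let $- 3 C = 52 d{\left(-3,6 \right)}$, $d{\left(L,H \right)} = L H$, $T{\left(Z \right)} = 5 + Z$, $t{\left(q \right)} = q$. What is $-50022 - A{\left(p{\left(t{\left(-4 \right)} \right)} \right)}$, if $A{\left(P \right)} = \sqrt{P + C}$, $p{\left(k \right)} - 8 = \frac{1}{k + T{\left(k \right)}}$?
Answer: $-50022 - \frac{\sqrt{2877}}{3} \approx -50040.0$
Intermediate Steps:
$d{\left(L,H \right)} = H L$
$C = 312$ ($C = - \frac{52 \cdot 6 \left(-3\right)}{3} = - \frac{52 \left(-18\right)}{3} = \left(- \frac{1}{3}\right) \left(-936\right) = 312$)
$p{\left(k \right)} = 8 + \frac{1}{5 + 2 k}$ ($p{\left(k \right)} = 8 + \frac{1}{k + \left(5 + k\right)} = 8 + \frac{1}{5 + 2 k}$)
$A{\left(P \right)} = \sqrt{312 + P}$ ($A{\left(P \right)} = \sqrt{P + 312} = \sqrt{312 + P}$)
$-50022 - A{\left(p{\left(t{\left(-4 \right)} \right)} \right)} = -50022 - \sqrt{312 + \frac{41 + 16 \left(-4\right)}{5 + 2 \left(-4\right)}} = -50022 - \sqrt{312 + \frac{41 - 64}{5 - 8}} = -50022 - \sqrt{312 + \frac{1}{-3} \left(-23\right)} = -50022 - \sqrt{312 - - \frac{23}{3}} = -50022 - \sqrt{312 + \frac{23}{3}} = -50022 - \sqrt{\frac{959}{3}} = -50022 - \frac{\sqrt{2877}}{3}$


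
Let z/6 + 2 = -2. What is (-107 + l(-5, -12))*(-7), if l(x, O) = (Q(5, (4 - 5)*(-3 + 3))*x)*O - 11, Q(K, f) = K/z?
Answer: 1827/2 ≈ 913.50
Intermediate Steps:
z = -24 (z = -12 + 6*(-2) = -12 - 12 = -24)
Q(K, f) = -K/24 (Q(K, f) = K/(-24) = K*(-1/24) = -K/24)
l(x, O) = -11 - 5*O*x/24 (l(x, O) = ((-1/24*5)*x)*O - 11 = (-5*x/24)*O - 11 = -5*O*x/24 - 11 = -11 - 5*O*x/24)
(-107 + l(-5, -12))*(-7) = (-107 + (-11 - 5/24*(-12)*(-5)))*(-7) = (-107 + (-11 - 25/2))*(-7) = (-107 - 47/2)*(-7) = -261/2*(-7) = 1827/2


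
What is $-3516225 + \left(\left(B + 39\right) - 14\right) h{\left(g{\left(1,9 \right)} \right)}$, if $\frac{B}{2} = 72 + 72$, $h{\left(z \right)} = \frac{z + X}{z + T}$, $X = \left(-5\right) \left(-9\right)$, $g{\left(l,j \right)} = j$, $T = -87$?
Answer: $- \frac{45713742}{13} \approx -3.5164 \cdot 10^{6}$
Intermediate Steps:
$X = 45$
$h{\left(z \right)} = \frac{45 + z}{-87 + z}$ ($h{\left(z \right)} = \frac{z + 45}{z - 87} = \frac{45 + z}{-87 + z}$)
$B = 288$ ($B = 2 \left(72 + 72\right) = 2 \cdot 144 = 288$)
$-3516225 + \left(\left(B + 39\right) - 14\right) h{\left(g{\left(1,9 \right)} \right)} = -3516225 + \left(\left(288 + 39\right) - 14\right) \frac{45 + 9}{-87 + 9} = -3516225 + \left(327 - 14\right) \frac{1}{-78} \cdot 54 = -3516225 + 313 \left(\left(- \frac{1}{78}\right) 54\right) = -3516225 + 313 \left(- \frac{9}{13}\right) = -3516225 - \frac{2817}{13} = - \frac{45713742}{13}$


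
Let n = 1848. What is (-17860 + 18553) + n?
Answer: 2541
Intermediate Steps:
(-17860 + 18553) + n = (-17860 + 18553) + 1848 = 693 + 1848 = 2541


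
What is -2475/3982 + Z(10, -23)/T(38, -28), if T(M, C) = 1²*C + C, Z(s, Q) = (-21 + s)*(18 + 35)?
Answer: 99223/10136 ≈ 9.7892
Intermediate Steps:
Z(s, Q) = -1113 + 53*s (Z(s, Q) = (-21 + s)*53 = -1113 + 53*s)
T(M, C) = 2*C (T(M, C) = 1*C + C = C + C = 2*C)
-2475/3982 + Z(10, -23)/T(38, -28) = -2475/3982 + (-1113 + 53*10)/((2*(-28))) = -2475*1/3982 + (-1113 + 530)/(-56) = -225/362 - 583*(-1/56) = -225/362 + 583/56 = 99223/10136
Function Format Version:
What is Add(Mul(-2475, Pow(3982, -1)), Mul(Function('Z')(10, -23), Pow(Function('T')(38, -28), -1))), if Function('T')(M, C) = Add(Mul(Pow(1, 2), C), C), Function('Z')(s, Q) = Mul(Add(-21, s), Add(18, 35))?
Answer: Rational(99223, 10136) ≈ 9.7892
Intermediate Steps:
Function('Z')(s, Q) = Add(-1113, Mul(53, s)) (Function('Z')(s, Q) = Mul(Add(-21, s), 53) = Add(-1113, Mul(53, s)))
Function('T')(M, C) = Mul(2, C) (Function('T')(M, C) = Add(Mul(1, C), C) = Add(C, C) = Mul(2, C))
Add(Mul(-2475, Pow(3982, -1)), Mul(Function('Z')(10, -23), Pow(Function('T')(38, -28), -1))) = Add(Mul(-2475, Pow(3982, -1)), Mul(Add(-1113, Mul(53, 10)), Pow(Mul(2, -28), -1))) = Add(Mul(-2475, Rational(1, 3982)), Mul(Add(-1113, 530), Pow(-56, -1))) = Add(Rational(-225, 362), Mul(-583, Rational(-1, 56))) = Add(Rational(-225, 362), Rational(583, 56)) = Rational(99223, 10136)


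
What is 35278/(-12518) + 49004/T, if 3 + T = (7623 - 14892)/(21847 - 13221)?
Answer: -4650821101/364617 ≈ -12755.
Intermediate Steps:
T = -33147/8626 (T = -3 + (7623 - 14892)/(21847 - 13221) = -3 - 7269/8626 = -33147/8626 ≈ -3.8427)
35278/(-12518) + 49004/T = 35278/(-12518) + 49004/(-33147/8626) = 35278*(-1/12518) + 49004*(-8626/33147) = -31/11 - 422708504/33147 = -4650821101/364617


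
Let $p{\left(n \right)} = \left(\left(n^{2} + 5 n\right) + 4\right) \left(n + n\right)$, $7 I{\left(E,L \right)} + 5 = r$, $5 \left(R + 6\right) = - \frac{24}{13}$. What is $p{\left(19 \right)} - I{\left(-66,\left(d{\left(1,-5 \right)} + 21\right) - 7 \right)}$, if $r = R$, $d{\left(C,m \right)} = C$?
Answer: $\frac{7954139}{455} \approx 17482.0$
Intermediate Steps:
$R = - \frac{414}{65}$ ($R = -6 + \frac{\left(-24\right) \frac{1}{13}}{5} = -6 + \frac{1}{5} \left(- \frac{24}{13}\right) = -6 - \frac{24}{65} = - \frac{414}{65} \approx -6.3692$)
$r = - \frac{414}{65} \approx -6.3692$
$I{\left(E,L \right)} = - \frac{739}{455}$ ($I{\left(E,L \right)} = - \frac{5}{7} + \frac{1}{7} \left(- \frac{414}{65}\right) = - \frac{5}{7} - \frac{414}{455} = - \frac{739}{455}$)
$p{\left(n \right)} = 2 n \left(4 + n^{2} + 5 n\right)$ ($p{\left(n \right)} = \left(4 + n^{2} + 5 n\right) 2 n = 2 n \left(4 + n^{2} + 5 n\right)$)
$p{\left(19 \right)} - I{\left(-66,\left(d{\left(1,-5 \right)} + 21\right) - 7 \right)} = 2 \cdot 19 \left(4 + 19^{2} + 5 \cdot 19\right) - - \frac{739}{455} = 2 \cdot 19 \left(4 + 361 + 95\right) + \frac{739}{455} = 2 \cdot 19 \cdot 460 + \frac{739}{455} = 17480 + \frac{739}{455} = \frac{7954139}{455}$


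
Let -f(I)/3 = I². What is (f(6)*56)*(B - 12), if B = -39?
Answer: 308448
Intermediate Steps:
f(I) = -3*I²
(f(6)*56)*(B - 12) = (-3*6²*56)*(-39 - 12) = (-3*36*56)*(-51) = -108*56*(-51) = -6048*(-51) = 308448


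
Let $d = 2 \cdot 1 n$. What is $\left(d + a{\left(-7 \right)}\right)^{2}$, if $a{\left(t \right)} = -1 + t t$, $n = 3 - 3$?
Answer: $2304$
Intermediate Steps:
$n = 0$ ($n = 3 - 3 = 0$)
$a{\left(t \right)} = -1 + t^{2}$
$d = 0$ ($d = 2 \cdot 1 \cdot 0 = 2 \cdot 0 = 0$)
$\left(d + a{\left(-7 \right)}\right)^{2} = \left(0 - \left(1 - \left(-7\right)^{2}\right)\right)^{2} = \left(0 + \left(-1 + 49\right)\right)^{2} = \left(0 + 48\right)^{2} = 48^{2} = 2304$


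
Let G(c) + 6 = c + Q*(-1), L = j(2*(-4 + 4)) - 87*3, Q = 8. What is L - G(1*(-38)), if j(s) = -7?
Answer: -216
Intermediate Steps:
L = -268 (L = -7 - 87*3 = -7 - 261 = -268)
G(c) = -14 + c (G(c) = -6 + (c + 8*(-1)) = -6 + (c - 8) = -6 + (-8 + c) = -14 + c)
L - G(1*(-38)) = -268 - (-14 + 1*(-38)) = -268 - (-14 - 38) = -268 - 1*(-52) = -268 + 52 = -216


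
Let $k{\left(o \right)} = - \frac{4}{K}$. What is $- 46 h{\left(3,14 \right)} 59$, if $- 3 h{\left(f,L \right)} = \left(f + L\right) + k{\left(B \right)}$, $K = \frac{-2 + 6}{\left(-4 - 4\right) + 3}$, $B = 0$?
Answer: $\frac{59708}{3} \approx 19903.0$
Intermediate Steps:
$K = - \frac{4}{5}$ ($K = \frac{4}{-8 + 3} = \frac{4}{-5} = 4 \left(- \frac{1}{5}\right) = - \frac{4}{5} \approx -0.8$)
$k{\left(o \right)} = 5$ ($k{\left(o \right)} = - \frac{4}{- \frac{4}{5}} = \left(-4\right) \left(- \frac{5}{4}\right) = 5$)
$h{\left(f,L \right)} = - \frac{5}{3} - \frac{L}{3} - \frac{f}{3}$ ($h{\left(f,L \right)} = - \frac{\left(f + L\right) + 5}{3} = - \frac{\left(L + f\right) + 5}{3} = - \frac{5 + L + f}{3} = - \frac{5}{3} - \frac{L}{3} - \frac{f}{3}$)
$- 46 h{\left(3,14 \right)} 59 = - 46 \left(- \frac{5}{3} - \frac{14}{3} - 1\right) 59 = \left(-46\right) \left(- \frac{22}{3}\right) 59 = \frac{1012}{3} \cdot 59 = \frac{59708}{3}$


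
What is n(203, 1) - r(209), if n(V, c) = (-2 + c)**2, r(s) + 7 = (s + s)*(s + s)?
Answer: -174716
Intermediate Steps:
r(s) = -7 + 4*s**2 (r(s) = -7 + (s + s)*(s + s) = -7 + (2*s)*(2*s) = -7 + 4*s**2)
n(203, 1) - r(209) = (-2 + 1)**2 - (-7 + 4*209**2) = (-1)**2 - (-7 + 4*43681) = 1 - (-7 + 174724) = 1 - 1*174717 = 1 - 174717 = -174716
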